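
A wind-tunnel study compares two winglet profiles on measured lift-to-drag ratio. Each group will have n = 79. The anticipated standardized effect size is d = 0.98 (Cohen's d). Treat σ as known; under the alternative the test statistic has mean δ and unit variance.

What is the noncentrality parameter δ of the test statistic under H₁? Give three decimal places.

δ ≈ 6.159

The noncentrality parameter scales effect size by the design's sample-size factor: δ = d·√(n/2) = 0.98 × √(79/2) = 6.1592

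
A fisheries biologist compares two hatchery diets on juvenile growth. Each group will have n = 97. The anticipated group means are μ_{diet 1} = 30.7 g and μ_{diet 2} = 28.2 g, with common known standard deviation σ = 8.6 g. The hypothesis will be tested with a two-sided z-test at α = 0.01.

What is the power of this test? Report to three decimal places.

Power ≈ 0.291

Standardized effect: d = |μ_{diet 1} − μ_{diet 2}| / σ = |30.7 − 28.2| / 8.6 = 0.2907
Noncentrality parameter: δ = d·√(n/2) = 0.2907 × √(97/2) = 2.0245
Two-sided α = 0.01 → critical value z_{0.005} = 2.576.
Power = Φ(δ − 2.576) + Φ(−δ − 2.576) = Φ(-0.551) + Φ(-4.600) = 0.2907 + 0.0000 = 0.2907.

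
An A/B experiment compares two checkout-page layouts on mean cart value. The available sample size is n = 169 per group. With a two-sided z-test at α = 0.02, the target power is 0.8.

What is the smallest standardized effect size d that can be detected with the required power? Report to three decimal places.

d ≈ 0.345

Required noncentrality: δ = z_{0.01} + z_{0.20} = 2.326 + 0.842 = 3.168.
(The second rejection-region term Φ(−δ − z_{α/2}) is negligible and dropped.)
δ = d·√(n/2) ⇒ d = δ/√(n/2) = 3.168/√(169/2) = 0.3446.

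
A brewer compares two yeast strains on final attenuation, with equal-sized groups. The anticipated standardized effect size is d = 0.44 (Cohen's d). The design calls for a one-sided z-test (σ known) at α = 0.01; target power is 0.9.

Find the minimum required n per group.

For power 0.9 need Φ(δ − z_{0.01}) = 0.9, so δ = z_{0.01} + z_{0.10} = 2.326 + 1.282 = 3.608.
δ = d·√(n/2) ⇒ n = 2(δ/d)² = 2 × (3.608 / 0.44)² = 134.47.
Round up to the next whole unit.

n = 135 per group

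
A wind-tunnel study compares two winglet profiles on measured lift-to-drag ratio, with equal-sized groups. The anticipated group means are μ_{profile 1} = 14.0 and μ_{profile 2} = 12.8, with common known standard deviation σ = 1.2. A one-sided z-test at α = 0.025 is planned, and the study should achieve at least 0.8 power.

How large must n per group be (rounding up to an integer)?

n = 16 per group

Standardized effect: d = |μ_{profile 1} − μ_{profile 2}| / σ = |14.0 − 12.8| / 1.2 = 1.0000
Set Φ(δ − 1.960) = 0.8; then δ − 1.960 = Φ⁻¹(0.8) = 0.842, giving δ = 2.802.
δ = d·√(n/2) ⇒ n = 2(δ/d)² = 2 × (2.802 / 1.0000)² = 15.70.
Rounding up, n = 16 per group.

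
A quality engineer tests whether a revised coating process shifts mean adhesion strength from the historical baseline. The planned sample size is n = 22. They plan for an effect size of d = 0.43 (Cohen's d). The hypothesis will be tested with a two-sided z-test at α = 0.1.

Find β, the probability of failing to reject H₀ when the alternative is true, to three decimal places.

β ≈ 0.355

Noncentrality parameter: δ = d·√n = 0.43 × √22 = 2.0169
Two-sided α = 0.1 → critical value z_{0.05} = 1.645.
Power = Φ(δ − 1.645) + Φ(−δ − 1.645) = Φ(0.372) + Φ(-3.662) = 0.6451 + 0.0001 = 0.6452.
Type II error: β = 1 − power = 1 − 0.6452 = 0.3548.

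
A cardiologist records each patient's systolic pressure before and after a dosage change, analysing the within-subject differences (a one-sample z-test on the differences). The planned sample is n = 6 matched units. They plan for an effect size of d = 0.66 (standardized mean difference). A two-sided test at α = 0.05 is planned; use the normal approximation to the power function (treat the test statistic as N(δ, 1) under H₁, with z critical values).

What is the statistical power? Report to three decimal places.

Noncentrality parameter: δ = d·√n = 0.66 × √6 = 1.6167
Two-sided α = 0.05 → critical value z_{0.025} = 1.960.
Power = Φ(δ − 1.960) + Φ(−δ − 1.960) = Φ(-0.343) + Φ(-3.577) = 0.3657 + 0.0002 = 0.3659.

Power ≈ 0.366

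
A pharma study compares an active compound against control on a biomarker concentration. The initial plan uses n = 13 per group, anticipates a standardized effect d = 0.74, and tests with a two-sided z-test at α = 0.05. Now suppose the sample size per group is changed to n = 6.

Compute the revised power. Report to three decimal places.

Power ≈ 0.249

With n = 6 per group: δ = d·√(n/2) = 0.74 × √(6/2) = 1.2817. Critical value z_{0.025} = 1.960.
Revised power = Φ(δ − 1.960) + Φ(−δ − 1.960) = Φ(-0.678) + Φ(-3.242) = 0.2488 + 0.0006 = 0.2494.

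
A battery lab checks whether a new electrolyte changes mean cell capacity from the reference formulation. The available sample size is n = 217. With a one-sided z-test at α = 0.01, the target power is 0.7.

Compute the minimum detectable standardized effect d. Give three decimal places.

d ≈ 0.194

Need Φ(δ − 2.326) = 0.7, so δ = 2.326 + 0.524 = 2.851.
δ = d·√n ⇒ d = δ/√n = 2.851/√217 = 0.1935.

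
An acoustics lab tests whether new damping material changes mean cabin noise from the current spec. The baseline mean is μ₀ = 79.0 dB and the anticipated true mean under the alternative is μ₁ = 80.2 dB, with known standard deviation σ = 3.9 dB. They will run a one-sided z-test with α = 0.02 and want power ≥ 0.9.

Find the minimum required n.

n = 118

Standardized effect: d = |μ₁ − μ₀| / σ = |80.2 − 79.0| / 3.9 = 0.3077
For power 0.9 need Φ(δ − z_{0.02}) = 0.9, so δ = z_{0.02} + z_{0.10} = 2.054 + 1.282 = 3.335.
δ = d·√n ⇒ n = (δ/d)² = (3.335 / 0.3077)² = 117.50.
Rounding up, n = 118.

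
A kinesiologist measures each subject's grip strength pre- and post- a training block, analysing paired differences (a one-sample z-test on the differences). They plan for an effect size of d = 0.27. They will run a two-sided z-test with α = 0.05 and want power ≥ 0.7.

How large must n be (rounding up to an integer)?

n = 85

Set Φ(δ − 1.960) = 0.7; then δ − 1.960 = Φ⁻¹(0.7) = 0.524, giving δ = 2.484.
(Ignoring the negligible lower-tail rejection probability gives the usual closed-form inversion.)
δ = d·√n ⇒ n = (δ/d)² = (2.484 / 0.27)² = 84.66.
Rounding up, n = 85.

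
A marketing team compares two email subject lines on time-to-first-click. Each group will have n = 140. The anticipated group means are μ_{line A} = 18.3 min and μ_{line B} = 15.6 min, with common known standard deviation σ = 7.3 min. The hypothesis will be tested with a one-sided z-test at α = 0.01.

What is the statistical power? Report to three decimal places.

Power ≈ 0.779

Standardized effect: d = |μ_{line A} − μ_{line B}| / σ = |18.3 − 15.6| / 7.3 = 0.3699
Noncentrality parameter: δ = d·√(n/2) = 0.3699 × √(140/2) = 3.0945
Critical value for a one-sided test at α = 0.01: z_α = 2.326.
Power = Φ(δ − 2.326) = Φ(0.768) = 0.7788.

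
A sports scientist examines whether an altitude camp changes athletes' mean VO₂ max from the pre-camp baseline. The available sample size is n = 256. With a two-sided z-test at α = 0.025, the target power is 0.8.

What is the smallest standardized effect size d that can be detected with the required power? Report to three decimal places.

Required noncentrality: δ = z_{0.0125} + z_{0.20} = 2.241 + 0.842 = 3.083.
(The second rejection-region term Φ(−δ − z_{α/2}) is negligible and dropped.)
δ = d·√n ⇒ d = δ/√n = 3.083/√256 = 0.1927.

d ≈ 0.193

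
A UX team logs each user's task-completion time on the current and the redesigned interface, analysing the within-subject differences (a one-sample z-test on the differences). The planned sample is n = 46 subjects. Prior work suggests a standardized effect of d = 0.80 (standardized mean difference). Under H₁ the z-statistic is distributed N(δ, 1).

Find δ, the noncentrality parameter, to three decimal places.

δ ≈ 5.426

The noncentrality parameter scales effect size by the design's sample-size factor: δ = d·√n = 0.80 × √46 = 5.4259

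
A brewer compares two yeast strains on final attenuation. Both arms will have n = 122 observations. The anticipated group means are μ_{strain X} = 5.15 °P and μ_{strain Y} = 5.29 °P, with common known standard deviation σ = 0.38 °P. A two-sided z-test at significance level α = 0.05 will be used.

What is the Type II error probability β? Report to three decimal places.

β ≈ 0.179

Standardized effect: d = |μ_{strain X} − μ_{strain Y}| / σ = |5.15 − 5.29| / 0.38 = 0.3684
Noncentrality parameter: δ = d·√(n/2) = 0.3684 × √(122/2) = 2.8775
Two-sided α = 0.05 → critical value z_{0.025} = 1.960.
Power = Φ(δ − 1.960) + Φ(−δ − 1.960) = Φ(0.917) + Φ(-4.837) = 0.8206 + 0.0000 = 0.8206.
Type II error: β = 1 − power = 1 − 0.8206 = 0.1794.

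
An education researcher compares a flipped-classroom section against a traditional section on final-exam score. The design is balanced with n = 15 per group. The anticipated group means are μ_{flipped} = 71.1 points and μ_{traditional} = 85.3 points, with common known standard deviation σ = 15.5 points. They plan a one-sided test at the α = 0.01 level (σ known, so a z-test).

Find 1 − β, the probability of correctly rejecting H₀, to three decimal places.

Power ≈ 0.572

Standardized effect: d = |μ_{flipped} − μ_{traditional}| / σ = |71.1 − 85.3| / 15.5 = 0.9161
Noncentrality parameter: λ = d·√(n/2) = 0.9161 × √(15/2) = 2.5089
Critical value for a one-sided test at α = 0.01: z_α = 2.326.
Power = P(Z > 2.326 − λ) = Φ(0.183) = 0.5724.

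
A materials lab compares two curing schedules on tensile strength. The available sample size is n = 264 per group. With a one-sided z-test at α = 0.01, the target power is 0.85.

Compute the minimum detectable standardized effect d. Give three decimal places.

d ≈ 0.293

Required noncentrality: δ = z_{0.01} + z_{0.15} = 2.326 + 1.036 = 3.363.
δ = d·√(n/2) ⇒ d = δ/√(n/2) = 3.363/√(264/2) = 0.2927.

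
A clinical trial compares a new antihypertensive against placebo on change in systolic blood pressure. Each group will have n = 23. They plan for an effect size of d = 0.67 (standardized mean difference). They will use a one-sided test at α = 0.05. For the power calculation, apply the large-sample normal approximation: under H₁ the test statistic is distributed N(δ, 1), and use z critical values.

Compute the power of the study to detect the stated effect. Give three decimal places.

Power ≈ 0.735

Noncentrality parameter: δ = d·√(n/2) = 0.67 × √(23/2) = 2.2721
One-sided α = 0.05 → critical value z_{0.05} = 1.645.
Power = P(Z > 1.645 − δ) = Φ(0.627) = 0.7347.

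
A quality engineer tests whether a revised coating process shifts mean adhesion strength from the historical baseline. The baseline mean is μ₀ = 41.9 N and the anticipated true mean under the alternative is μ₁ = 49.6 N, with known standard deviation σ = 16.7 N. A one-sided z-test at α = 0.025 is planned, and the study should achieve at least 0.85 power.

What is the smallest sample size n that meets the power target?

n = 43

Standardized effect: d = |μ₁ − μ₀| / σ = |49.6 − 41.9| / 16.7 = 0.4611
For power 0.85 need Φ(δ − z_{0.025}) = 0.85, so δ = z_{0.025} + z_{0.15} = 1.960 + 1.036 = 2.996.
δ = d·√n ⇒ n = (δ/d)² = (2.996 / 0.4611)² = 42.23.
Rounding up, n = 43.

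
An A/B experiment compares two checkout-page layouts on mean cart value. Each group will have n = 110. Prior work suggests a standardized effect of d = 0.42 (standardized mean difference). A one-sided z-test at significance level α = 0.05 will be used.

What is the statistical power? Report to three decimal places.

Power ≈ 0.929

Noncentrality parameter: λ = d·√(n/2) = 0.42 × √(110/2) = 3.1148
One-sided α = 0.05 → critical value z_{0.05} = 1.645.
Power = P(Z > 1.645 − λ) = Φ(1.470) = 0.9292.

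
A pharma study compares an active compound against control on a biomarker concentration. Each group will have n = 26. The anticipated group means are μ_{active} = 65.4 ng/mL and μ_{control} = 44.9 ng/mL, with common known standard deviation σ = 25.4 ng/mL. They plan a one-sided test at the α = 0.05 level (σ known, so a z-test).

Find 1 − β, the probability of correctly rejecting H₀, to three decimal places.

Power ≈ 0.897

Standardized effect: d = |μ_{active} − μ_{control}| / σ = |65.4 − 44.9| / 25.4 = 0.8071
Noncentrality parameter: δ = d·√(n/2) = 0.8071 × √(26/2) = 2.9100
One-sided α = 0.05 → critical value z_{0.05} = 1.645.
Power = Φ(δ − 1.645) = Φ(1.265) = 0.8971.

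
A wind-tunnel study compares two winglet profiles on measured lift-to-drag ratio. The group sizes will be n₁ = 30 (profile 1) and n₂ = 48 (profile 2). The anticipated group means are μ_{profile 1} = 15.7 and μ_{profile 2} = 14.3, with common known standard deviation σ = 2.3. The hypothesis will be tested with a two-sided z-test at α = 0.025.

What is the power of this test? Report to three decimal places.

Standardized effect: d = |μ_{profile 1} − μ_{profile 2}| / σ = |15.7 − 14.3| / 2.3 = 0.6087
Noncentrality parameter: δ = d / √(1/n₁ + 1/n₂) = 0.6087 / √(1/30 + 1/48) = 2.6154
Critical value for a two-sided test at α = 0.025: z_{α/2} = 2.241.
Power = Φ(δ − 2.241) + Φ(−δ − 2.241) = Φ(0.374) + Φ(-4.857) = 0.6458 + 0.0000 = 0.6458.

Power ≈ 0.646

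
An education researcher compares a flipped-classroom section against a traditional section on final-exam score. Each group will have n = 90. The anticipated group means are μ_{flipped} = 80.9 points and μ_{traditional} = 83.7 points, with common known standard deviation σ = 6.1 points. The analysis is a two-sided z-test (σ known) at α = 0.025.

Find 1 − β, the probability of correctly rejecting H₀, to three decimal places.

Standardized effect: d = |μ_{flipped} − μ_{traditional}| / σ = |80.9 − 83.7| / 6.1 = 0.4590
Noncentrality parameter: δ = d·√(n/2) = 0.4590 × √(90/2) = 3.0792
Two-sided α = 0.025 → critical value z_{0.0125} = 2.241.
Power = Φ(δ − 2.241) + Φ(−δ − 2.241) = Φ(0.838) + Φ(-5.321) = 0.7989 + 0.0000 = 0.7989.

Power ≈ 0.799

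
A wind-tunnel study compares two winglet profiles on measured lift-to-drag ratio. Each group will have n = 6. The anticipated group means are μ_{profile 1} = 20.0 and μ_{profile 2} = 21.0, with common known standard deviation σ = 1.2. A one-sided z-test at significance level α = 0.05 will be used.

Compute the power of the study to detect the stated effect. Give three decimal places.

Power ≈ 0.420

Standardized effect: d = |μ_{profile 1} − μ_{profile 2}| / σ = |20.0 − 21.0| / 1.2 = 0.8333
Noncentrality parameter: δ = d·√(n/2) = 0.8333 × √(6/2) = 1.4434
One-sided α = 0.05 → critical value z_{0.05} = 1.645.
Power = Φ(δ − 1.645) = Φ(-0.201) = 0.4202.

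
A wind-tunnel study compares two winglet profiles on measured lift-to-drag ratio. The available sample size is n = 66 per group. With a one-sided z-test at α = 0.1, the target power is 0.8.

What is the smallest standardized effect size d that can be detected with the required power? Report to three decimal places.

d ≈ 0.370

Need Φ(δ − 1.282) = 0.8, so δ = 1.282 + 0.842 = 2.123.
δ = d·√(n/2) ⇒ d = δ/√(n/2) = 2.123/√(66/2) = 0.3696.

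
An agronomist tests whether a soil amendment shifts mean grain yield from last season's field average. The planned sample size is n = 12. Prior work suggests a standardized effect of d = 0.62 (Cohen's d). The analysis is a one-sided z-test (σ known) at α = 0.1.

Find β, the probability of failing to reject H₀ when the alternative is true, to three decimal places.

β ≈ 0.193

Noncentrality parameter: δ = d·√n = 0.62 × √12 = 2.1477
Critical value for a one-sided test at α = 0.1: z_α = 1.282.
Power = P(Z > 1.282 − δ) = Φ(0.866) = 0.8068.
Type II error: β = 1 − power = 1 − 0.8068 = 0.1932.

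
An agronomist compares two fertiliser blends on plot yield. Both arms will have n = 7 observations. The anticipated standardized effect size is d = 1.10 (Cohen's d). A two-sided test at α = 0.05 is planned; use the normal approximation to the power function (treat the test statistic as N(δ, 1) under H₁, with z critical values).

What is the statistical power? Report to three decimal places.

Noncentrality parameter: δ = d·√(n/2) = 1.10 × √(7/2) = 2.0579
Critical value for a two-sided test at α = 0.05: z_{α/2} = 1.960.
Power = Φ(δ − 1.960) + Φ(−δ − 1.960) = Φ(0.098) + Φ(-4.018) = 0.5390 + 0.0000 = 0.5390.

Power ≈ 0.539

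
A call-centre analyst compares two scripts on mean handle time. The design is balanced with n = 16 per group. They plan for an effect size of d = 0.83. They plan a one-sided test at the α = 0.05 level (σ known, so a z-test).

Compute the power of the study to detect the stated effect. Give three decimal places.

Noncentrality parameter: δ = d·√(n/2) = 0.83 × √(16/2) = 2.3476
Critical value for a one-sided test at α = 0.05: z_α = 1.645.
Power = Φ(δ − 1.645) = Φ(0.703) = 0.7589.

Power ≈ 0.759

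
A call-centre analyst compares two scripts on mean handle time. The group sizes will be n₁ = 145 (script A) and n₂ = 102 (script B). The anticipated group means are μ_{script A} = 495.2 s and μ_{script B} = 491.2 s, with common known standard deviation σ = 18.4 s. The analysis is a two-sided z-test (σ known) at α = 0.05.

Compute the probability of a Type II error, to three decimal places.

Standardized effect: d = |μ_{script A} − μ_{script B}| / σ = |495.2 − 491.2| / 18.4 = 0.2174
Noncentrality parameter: δ = d / √(1/n₁ + 1/n₂) = 0.2174 / √(1/145 + 1/102) = 1.6822
Two-sided α = 0.05 → critical value z_{0.025} = 1.960.
Power = Φ(δ − 1.960) + Φ(−δ − 1.960) = Φ(-0.278) + Φ(-3.642) = 0.3906 + 0.0001 = 0.3907.
Type II error: β = 1 − power = 1 − 0.3907 = 0.6093.

β ≈ 0.609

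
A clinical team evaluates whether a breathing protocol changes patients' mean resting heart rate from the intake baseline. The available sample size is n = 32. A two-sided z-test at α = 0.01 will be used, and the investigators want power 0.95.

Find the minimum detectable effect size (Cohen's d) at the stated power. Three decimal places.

d ≈ 0.746

Required noncentrality: δ = z_{0.005} + z_{0.05} = 2.576 + 1.645 = 4.221.
(Lower-tail contribution to power is negligible for δ > 0.)
δ = d·√n ⇒ d = δ/√n = 4.221/√32 = 0.7461.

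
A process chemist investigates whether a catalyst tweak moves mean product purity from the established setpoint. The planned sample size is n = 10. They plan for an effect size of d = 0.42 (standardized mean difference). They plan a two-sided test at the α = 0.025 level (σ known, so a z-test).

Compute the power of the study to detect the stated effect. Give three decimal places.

Noncentrality parameter: δ = d·√n = 0.42 × √10 = 1.3282
Two-sided α = 0.025 → critical value z_{0.0125} = 2.241.
Power = Φ(δ − 2.241) + Φ(−δ − 2.241) = Φ(-0.913) + Φ(-3.570) = 0.1806 + 0.0002 = 0.1807.

Power ≈ 0.181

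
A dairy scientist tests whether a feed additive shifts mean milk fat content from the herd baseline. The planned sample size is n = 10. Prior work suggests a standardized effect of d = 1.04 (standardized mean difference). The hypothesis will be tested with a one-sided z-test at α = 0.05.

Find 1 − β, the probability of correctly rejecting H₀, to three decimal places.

Power ≈ 0.950

Noncentrality parameter: δ = d·√n = 1.04 × √10 = 3.2888
One-sided α = 0.05 → critical value z_{0.05} = 1.645.
Power = P(Z > 1.645 − δ) = Φ(1.644) = 0.9499.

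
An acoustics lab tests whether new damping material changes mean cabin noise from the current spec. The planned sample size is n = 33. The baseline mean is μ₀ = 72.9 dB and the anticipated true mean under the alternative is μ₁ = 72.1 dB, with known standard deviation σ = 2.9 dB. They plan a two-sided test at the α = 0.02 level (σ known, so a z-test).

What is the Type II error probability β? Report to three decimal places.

β ≈ 0.771

Standardized effect: d = |μ₁ − μ₀| / σ = |72.1 − 72.9| / 2.9 = 0.2759
Noncentrality parameter: δ = d·√n = 0.2759 × √33 = 1.5847
Critical value for a two-sided test at α = 0.02: z_{α/2} = 2.326.
Power = Φ(δ − 2.326) + Φ(−δ − 2.326) = Φ(-0.742) + Φ(-3.911) = 0.2292 + 0.0000 = 0.2292.
Type II error: β = 1 − power = 1 − 0.2292 = 0.7708.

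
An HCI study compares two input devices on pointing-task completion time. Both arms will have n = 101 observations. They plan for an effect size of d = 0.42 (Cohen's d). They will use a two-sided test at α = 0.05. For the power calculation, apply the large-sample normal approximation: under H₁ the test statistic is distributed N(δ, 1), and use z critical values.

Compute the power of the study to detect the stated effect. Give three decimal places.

Power ≈ 0.847

Noncentrality parameter: δ = d·√(n/2) = 0.42 × √(101/2) = 2.9847
Two-sided α = 0.05 → critical value z_{0.025} = 1.960.
Power = Φ(δ − 1.960) + Φ(−δ − 1.960) = Φ(1.025) + Φ(-4.945) = 0.8472 + 0.0000 = 0.8472.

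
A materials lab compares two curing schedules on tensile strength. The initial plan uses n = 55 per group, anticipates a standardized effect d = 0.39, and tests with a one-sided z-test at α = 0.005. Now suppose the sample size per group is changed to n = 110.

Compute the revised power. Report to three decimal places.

With n = 110 per group: δ = d·√(n/2) = 0.39 × √(110/2) = 2.8923. Critical value z_{0.005} = 2.576.
Revised power = P(Z > 2.576 − δ) = Φ(0.316) = 0.6242.

Power ≈ 0.624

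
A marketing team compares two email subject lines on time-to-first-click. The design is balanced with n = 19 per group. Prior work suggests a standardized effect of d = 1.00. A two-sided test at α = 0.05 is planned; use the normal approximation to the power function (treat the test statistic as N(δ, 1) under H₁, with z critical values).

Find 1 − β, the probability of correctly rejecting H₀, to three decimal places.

Noncentrality parameter: δ = d·√(n/2) = 1.00 × √(19/2) = 3.0822
Two-sided α = 0.05 → critical value z_{0.025} = 1.960.
Power = Φ(δ − 1.960) + Φ(−δ − 1.960) = Φ(1.122) + Φ(-5.042) = 0.8691 + 0.0000 = 0.8691.

Power ≈ 0.869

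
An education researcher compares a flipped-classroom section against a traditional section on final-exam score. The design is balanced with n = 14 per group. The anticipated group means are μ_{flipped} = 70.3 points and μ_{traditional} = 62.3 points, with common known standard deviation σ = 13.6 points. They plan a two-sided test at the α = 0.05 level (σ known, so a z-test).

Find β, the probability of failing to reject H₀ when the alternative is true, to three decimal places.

Standardized effect: d = |μ_{flipped} − μ_{traditional}| / σ = |70.3 − 62.3| / 13.6 = 0.5882
Noncentrality parameter: δ = d·√(n/2) = 0.5882 × √(14/2) = 1.5563
Two-sided α = 0.05 → critical value z_{0.025} = 1.960.
Power = Φ(δ − 1.960) + Φ(−δ − 1.960) = Φ(-0.404) + Φ(-3.516) = 0.3432 + 0.0002 = 0.3435.
Type II error: β = 1 − power = 1 − 0.3435 = 0.6565.

β ≈ 0.657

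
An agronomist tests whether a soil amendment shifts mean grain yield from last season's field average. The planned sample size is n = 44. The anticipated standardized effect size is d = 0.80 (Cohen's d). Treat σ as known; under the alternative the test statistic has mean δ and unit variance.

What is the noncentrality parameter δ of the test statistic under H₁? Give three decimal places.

The noncentrality parameter scales effect size by the design's sample-size factor: δ = d·√n = 0.80 × √44 = 5.3066

δ ≈ 5.307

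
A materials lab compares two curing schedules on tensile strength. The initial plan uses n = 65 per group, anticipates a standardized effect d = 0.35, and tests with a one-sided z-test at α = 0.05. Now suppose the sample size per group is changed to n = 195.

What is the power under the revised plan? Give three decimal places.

With n = 195 per group: δ = d·√(n/2) = 0.35 × √(195/2) = 3.4560. Critical value z_{0.05} = 1.645.
Revised power = Φ(δ − 1.645) = Φ(1.811) = 0.9649.

Power ≈ 0.965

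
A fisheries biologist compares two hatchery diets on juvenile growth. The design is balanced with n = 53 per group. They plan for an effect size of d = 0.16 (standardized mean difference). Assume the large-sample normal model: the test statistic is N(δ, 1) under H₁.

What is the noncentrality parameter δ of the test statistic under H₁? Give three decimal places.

The noncentrality parameter scales effect size by the design's sample-size factor: δ = d·√(n/2) = 0.16 × √(53/2) = 0.8237

δ ≈ 0.824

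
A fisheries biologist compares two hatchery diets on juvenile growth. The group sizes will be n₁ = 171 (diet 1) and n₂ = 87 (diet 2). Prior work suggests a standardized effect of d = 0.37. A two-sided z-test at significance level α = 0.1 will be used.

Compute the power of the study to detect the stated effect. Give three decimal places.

Noncentrality parameter: δ = d / √(1/n₁ + 1/n₂) = 0.37 / √(1/171 + 1/87) = 2.8096
Critical value for a two-sided test at α = 0.1: z_{α/2} = 1.645.
Power = Φ(δ − 1.645) + Φ(−δ − 1.645) = Φ(1.165) + Φ(-4.454) = 0.8779 + 0.0000 = 0.8779.

Power ≈ 0.878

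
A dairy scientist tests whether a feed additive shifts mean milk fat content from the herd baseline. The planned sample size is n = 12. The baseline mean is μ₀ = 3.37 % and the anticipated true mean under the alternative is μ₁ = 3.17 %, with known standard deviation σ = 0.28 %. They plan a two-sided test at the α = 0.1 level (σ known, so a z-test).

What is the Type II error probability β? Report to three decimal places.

Standardized effect: d = |μ₁ − μ₀| / σ = |3.17 − 3.37| / 0.28 = 0.7143
Noncentrality parameter: δ = d·√n = 0.7143 × √12 = 2.4744
Critical value for a two-sided test at α = 0.1: z_{α/2} = 1.645.
Power = Φ(δ − 1.645) + Φ(−δ − 1.645) = Φ(0.830) + Φ(-4.119) = 0.7966 + 0.0000 = 0.7966.
Type II error: β = 1 − power = 1 − 0.7966 = 0.2034.

β ≈ 0.203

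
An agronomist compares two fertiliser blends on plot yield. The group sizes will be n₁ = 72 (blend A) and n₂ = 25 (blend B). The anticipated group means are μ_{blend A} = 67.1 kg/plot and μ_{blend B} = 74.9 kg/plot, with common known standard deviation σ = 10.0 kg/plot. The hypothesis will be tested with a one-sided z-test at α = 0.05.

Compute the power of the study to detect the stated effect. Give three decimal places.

Power ≈ 0.957

Standardized effect: d = |μ_{blend A} − μ_{blend B}| / σ = |67.1 − 74.9| / 10.0 = 0.7800
Noncentrality parameter: δ = d / √(1/n₁ + 1/n₂) = 0.7800 / √(1/72 + 1/25) = 3.3600
One-sided α = 0.05 → critical value z_{0.05} = 1.645.
Power = Φ(δ − 1.645) = Φ(1.715) = 0.9568.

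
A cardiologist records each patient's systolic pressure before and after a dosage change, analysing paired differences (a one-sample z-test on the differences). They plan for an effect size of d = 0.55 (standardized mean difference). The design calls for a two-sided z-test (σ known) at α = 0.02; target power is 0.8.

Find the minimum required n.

n = 34

Set Φ(δ − 2.326) = 0.8; then δ − 2.326 = Φ⁻¹(0.8) = 0.842, giving δ = 3.168.
(The Φ(−δ − z_{α/2}) term is vanishingly small for δ > 0 and is dropped in the standard sample-size formula.)
δ = d·√n ⇒ n = (δ/d)² = (3.168 / 0.55)² = 33.18.
Round up to the next whole unit.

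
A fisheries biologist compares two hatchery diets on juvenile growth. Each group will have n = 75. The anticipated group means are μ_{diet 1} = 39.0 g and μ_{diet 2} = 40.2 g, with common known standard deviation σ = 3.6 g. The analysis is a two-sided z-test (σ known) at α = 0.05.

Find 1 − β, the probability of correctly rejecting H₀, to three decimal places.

Standardized effect: d = |μ_{diet 1} − μ_{diet 2}| / σ = |39.0 − 40.2| / 3.6 = 0.3333
Noncentrality parameter: δ = d·√(n/2) = 0.3333 × √(75/2) = 2.0412
Two-sided α = 0.05 → critical value z_{0.025} = 1.960.
Power = Φ(δ − 1.960) + Φ(−δ − 1.960) = Φ(0.081) + Φ(-4.001) = 0.5324 + 0.0000 = 0.5324.

Power ≈ 0.532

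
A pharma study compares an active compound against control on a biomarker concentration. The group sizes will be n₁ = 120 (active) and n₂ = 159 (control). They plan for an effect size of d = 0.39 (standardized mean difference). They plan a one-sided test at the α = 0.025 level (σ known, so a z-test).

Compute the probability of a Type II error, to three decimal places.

β ≈ 0.103

Noncentrality parameter: δ = d / √(1/n₁ + 1/n₂) = 0.39 / √(1/120 + 1/159) = 3.2252
Critical value for a one-sided test at α = 0.025: z_α = 1.960.
Power = Φ(δ − 1.960) = Φ(1.265) = 0.8971.
Type II error: β = 1 − power = 1 − 0.8971 = 0.1029.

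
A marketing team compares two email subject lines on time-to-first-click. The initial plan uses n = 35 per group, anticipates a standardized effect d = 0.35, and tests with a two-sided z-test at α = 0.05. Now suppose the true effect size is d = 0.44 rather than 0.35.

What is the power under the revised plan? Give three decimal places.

With d = 0.44: δ = d·√(n/2) = 0.44 × √(35/2) = 1.8407. Critical value z_{0.025} = 1.960.
Revised power = Φ(δ − 1.960) + Φ(−δ − 1.960) = Φ(-0.119) + Φ(-3.801) = 0.4525 + 0.0001 = 0.4526.

Power ≈ 0.453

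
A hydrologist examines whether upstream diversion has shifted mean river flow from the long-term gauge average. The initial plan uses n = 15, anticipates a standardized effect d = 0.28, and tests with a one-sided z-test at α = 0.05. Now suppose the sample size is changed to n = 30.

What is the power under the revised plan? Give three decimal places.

With n = 30: δ = d·√n = 0.28 × √30 = 1.5336. Critical value z_{0.05} = 1.645.
Revised power = P(Z > 1.645 − δ) = Φ(-0.111) = 0.4557.

Power ≈ 0.456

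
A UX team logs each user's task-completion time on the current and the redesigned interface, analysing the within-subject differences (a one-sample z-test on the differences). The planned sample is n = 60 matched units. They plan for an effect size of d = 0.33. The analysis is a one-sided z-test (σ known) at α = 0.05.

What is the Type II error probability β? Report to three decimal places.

Noncentrality parameter: δ = d·√n = 0.33 × √60 = 2.5562
Critical value for a one-sided test at α = 0.05: z_α = 1.645.
Power = P(Z > 1.645 − δ) = Φ(0.911) = 0.8189.
Type II error: β = 1 − power = 1 − 0.8189 = 0.1811.

β ≈ 0.181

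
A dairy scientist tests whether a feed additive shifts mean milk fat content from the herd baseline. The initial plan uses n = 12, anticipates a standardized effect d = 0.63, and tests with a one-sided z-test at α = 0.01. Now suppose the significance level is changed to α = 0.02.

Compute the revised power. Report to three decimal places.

δ = d·√n = 0.63 × √12 = 2.1824 (unchanged). New critical value: z_{0.02} = 2.054.
Revised power = P(Z > 2.054 − δ) = Φ(0.129) = 0.5512.

Power ≈ 0.551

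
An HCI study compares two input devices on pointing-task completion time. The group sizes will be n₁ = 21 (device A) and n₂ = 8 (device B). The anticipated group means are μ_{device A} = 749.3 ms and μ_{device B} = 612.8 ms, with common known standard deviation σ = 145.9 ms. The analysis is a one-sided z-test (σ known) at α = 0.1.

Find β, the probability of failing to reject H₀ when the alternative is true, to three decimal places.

β ≈ 0.166

Standardized effect: d = |μ_{device A} − μ_{device B}| / σ = |749.3 − 612.8| / 145.9 = 0.9356
Noncentrality parameter: δ = d / √(1/n₁ + 1/n₂) = 0.9356 / √(1/21 + 1/8) = 2.2518
Critical value for a one-sided test at α = 0.1: z_α = 1.282.
Power = P(Z > 1.282 − δ) = Φ(0.970) = 0.8340.
Type II error: β = 1 − power = 1 − 0.8340 = 0.1660.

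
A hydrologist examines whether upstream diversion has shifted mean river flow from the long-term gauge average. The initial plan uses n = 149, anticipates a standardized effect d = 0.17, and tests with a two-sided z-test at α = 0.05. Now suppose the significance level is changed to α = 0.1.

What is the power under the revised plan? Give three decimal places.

Power ≈ 0.667

δ = d·√n = 0.17 × √149 = 2.0751 (unchanged). New critical value: z_{0.05} = 1.645.
Revised power = Φ(δ − 1.645) + Φ(−δ − 1.645) = Φ(0.430) + Φ(-3.720) = 0.6665 + 0.0001 = 0.6666.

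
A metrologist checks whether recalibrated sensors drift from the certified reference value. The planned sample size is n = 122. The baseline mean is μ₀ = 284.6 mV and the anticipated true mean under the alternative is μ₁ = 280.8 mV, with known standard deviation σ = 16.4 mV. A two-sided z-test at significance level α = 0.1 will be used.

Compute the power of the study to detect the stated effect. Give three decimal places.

Standardized effect: d = |μ₁ − μ₀| / σ = |280.8 − 284.6| / 16.4 = 0.2317
Noncentrality parameter: δ = d·√n = 0.2317 × √122 = 2.5593
Critical value for a two-sided test at α = 0.1: z_{α/2} = 1.645.
Power = Φ(δ − 1.645) + Φ(−δ − 1.645) = Φ(0.914) + Φ(-4.204) = 0.8198 + 0.0000 = 0.8198.

Power ≈ 0.820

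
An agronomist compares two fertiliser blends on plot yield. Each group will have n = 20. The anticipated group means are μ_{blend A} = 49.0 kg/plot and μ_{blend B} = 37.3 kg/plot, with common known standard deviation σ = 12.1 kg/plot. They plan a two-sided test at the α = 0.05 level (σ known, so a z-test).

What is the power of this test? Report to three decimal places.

Power ≈ 0.864

Standardized effect: d = |μ_{blend A} − μ_{blend B}| / σ = |49.0 − 37.3| / 12.1 = 0.9669
Noncentrality parameter: λ = d·√(n/2) = 0.9669 × √(20/2) = 3.0577
Critical value for a two-sided test at α = 0.05: z_{α/2} = 1.960.
Power = Φ(λ − 1.960) + Φ(−λ − 1.960) = Φ(1.098) + Φ(-5.018) = 0.8638 + 0.0000 = 0.8638.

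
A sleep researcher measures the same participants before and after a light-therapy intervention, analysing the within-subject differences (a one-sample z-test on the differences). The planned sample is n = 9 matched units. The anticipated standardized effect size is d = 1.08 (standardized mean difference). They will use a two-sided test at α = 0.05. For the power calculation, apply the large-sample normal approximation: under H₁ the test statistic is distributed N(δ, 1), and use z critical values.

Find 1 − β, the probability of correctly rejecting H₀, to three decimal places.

Noncentrality parameter: δ = d·√n = 1.08 × √9 = 3.2400
Critical value for a two-sided test at α = 0.05: z_{α/2} = 1.960.
Power = Φ(δ − 1.960) + Φ(−δ − 1.960) = Φ(1.280) + Φ(-5.200) = 0.8997 + 0.0000 = 0.8997.

Power ≈ 0.900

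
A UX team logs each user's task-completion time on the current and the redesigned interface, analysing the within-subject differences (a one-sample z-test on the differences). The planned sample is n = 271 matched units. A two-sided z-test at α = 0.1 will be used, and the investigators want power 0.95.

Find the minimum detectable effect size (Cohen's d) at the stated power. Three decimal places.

d ≈ 0.200

Need Φ(δ − 1.645) = 0.95, so δ = 1.645 + 1.645 = 3.290.
(The second rejection-region term Φ(−δ − z_{α/2}) is negligible and dropped.)
δ = d·√n ⇒ d = δ/√n = 3.290/√271 = 0.1998.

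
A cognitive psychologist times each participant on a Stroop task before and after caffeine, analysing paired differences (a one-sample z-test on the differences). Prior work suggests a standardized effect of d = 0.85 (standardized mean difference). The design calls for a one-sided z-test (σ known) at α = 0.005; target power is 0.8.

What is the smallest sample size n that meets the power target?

Set Φ(δ − 2.576) = 0.8; then δ − 2.576 = Φ⁻¹(0.8) = 0.842, giving δ = 3.417.
δ = d·√n ⇒ n = (δ/d)² = (3.417 / 0.85)² = 16.16.
Rounding up, n = 17.

n = 17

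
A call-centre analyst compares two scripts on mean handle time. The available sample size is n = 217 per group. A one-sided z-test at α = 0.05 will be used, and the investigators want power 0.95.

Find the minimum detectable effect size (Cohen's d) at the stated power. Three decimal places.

Need Φ(δ − 1.645) = 0.95, so δ = 1.645 + 1.645 = 3.290.
δ = d·√(n/2) ⇒ d = δ/√(n/2) = 3.290/√(217/2) = 0.3158.

d ≈ 0.316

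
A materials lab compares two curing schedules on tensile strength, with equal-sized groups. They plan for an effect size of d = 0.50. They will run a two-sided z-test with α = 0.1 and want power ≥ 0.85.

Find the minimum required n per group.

For power 0.85 need Φ(δ − z_{0.05}) = 0.85, so δ = z_{0.05} + z_{0.15} = 1.645 + 1.036 = 2.681.
(Ignoring the negligible lower-tail rejection probability gives the usual closed-form inversion.)
δ = d·√(n/2) ⇒ n = 2(δ/d)² = 2 × (2.681 / 0.50)² = 57.51.
Rounding up, n = 58 per group.

n = 58 per group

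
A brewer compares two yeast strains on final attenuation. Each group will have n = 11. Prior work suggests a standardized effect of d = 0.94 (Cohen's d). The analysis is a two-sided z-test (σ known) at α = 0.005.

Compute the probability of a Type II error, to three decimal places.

β ≈ 0.727

Noncentrality parameter: δ = d·√(n/2) = 0.94 × √(11/2) = 2.2045
Two-sided α = 0.005 → critical value z_{0.0025} = 2.807.
Power = Φ(δ − 2.807) + Φ(−δ − 2.807) = Φ(-0.603) + Φ(-5.012) = 0.2734 + 0.0000 = 0.2734.
Type II error: β = 1 − power = 1 − 0.2734 = 0.7266.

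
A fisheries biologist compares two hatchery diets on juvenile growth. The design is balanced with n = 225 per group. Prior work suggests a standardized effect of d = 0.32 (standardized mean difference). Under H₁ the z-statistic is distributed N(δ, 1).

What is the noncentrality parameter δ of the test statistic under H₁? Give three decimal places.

δ ≈ 3.394

The noncentrality parameter scales effect size by the design's sample-size factor: δ = d·√(n/2) = 0.32 × √(225/2) = 3.3941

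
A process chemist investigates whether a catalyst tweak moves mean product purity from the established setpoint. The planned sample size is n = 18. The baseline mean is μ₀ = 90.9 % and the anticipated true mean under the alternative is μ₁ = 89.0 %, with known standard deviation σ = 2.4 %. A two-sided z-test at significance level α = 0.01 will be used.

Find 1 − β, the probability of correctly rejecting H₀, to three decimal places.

Power ≈ 0.783

Standardized effect: d = |μ₁ − μ₀| / σ = |89.0 − 90.9| / 2.4 = 0.7917
Noncentrality parameter: δ = d·√n = 0.7917 × √18 = 3.3588
Critical value for a two-sided test at α = 0.01: z_{α/2} = 2.576.
Power = Φ(δ − 2.576) + Φ(−δ − 2.576) = Φ(0.783) + Φ(-5.935) = 0.7832 + 0.0000 = 0.7832.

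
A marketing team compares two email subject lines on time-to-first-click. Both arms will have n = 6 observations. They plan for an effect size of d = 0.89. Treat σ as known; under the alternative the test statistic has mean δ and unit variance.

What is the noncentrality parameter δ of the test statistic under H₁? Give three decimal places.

The noncentrality parameter scales effect size by the design's sample-size factor: δ = d·√(n/2) = 0.89 × √(6/2) = 1.5415

δ ≈ 1.542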